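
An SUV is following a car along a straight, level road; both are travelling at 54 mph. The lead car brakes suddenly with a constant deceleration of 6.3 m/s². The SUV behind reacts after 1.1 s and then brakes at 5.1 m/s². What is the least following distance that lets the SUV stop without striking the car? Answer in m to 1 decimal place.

Minimum gap ≈ 37.4 m

54 mph × 0.44704 = 24.1402 m/s.
Leader travels v²/(2a_L) = 582.749 / 12.600 = 46.250 m before stopping.
Follower covers v·t_r = 24.1402 × 1.1 = 26.554 m while reacting, then v²/(2a_F) = 582.749 / 10.200 = 57.132 m while braking, for a total of 26.554 + 57.132 = 83.686 m.
Since a_F ≤ a_L and the follower starts braking later, the follower is never slower than the leader, so the closest approach is when both have stopped.
Minimum gap = 83.686 − 46.250 = 37.436 m.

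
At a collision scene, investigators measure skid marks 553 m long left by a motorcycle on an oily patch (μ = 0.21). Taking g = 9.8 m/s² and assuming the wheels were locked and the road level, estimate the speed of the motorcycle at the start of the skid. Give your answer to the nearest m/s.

Initial speed ≈ 48 m/s

Deceleration a = μg = 0.21 × 9.8 = 2.058 m/s².
v = √(2a·d) = √(2 × 2.058 × 553) = √2276.148 = 47.7090 m/s.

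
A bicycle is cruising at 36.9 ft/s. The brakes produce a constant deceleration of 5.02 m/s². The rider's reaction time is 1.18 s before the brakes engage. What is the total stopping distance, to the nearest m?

Total stopping distance ≈ 26 m

36.9 ft/s × 0.3048 = 11.2471 m/s.
Reaction distance = v·t_r = 11.2471 × 1.18 = 13.272 m.
Braking distance = v²/(2a) = 11.2471² / (2 × 5.020) = 126.497 / 10.040 = 12.599 m.
Total = 13.272 + 12.599 = 25.871 m.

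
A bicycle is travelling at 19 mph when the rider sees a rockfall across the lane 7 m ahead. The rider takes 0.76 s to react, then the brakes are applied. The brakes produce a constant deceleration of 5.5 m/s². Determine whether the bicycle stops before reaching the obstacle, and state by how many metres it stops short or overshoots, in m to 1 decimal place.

No — it overshoots by 6.0 m

19 mph × 0.44704 = 8.4938 m/s.
Reaction distance = 8.4938 × 0.76 = 6.455 m.
Braking distance = v²/(2a) = 72.145 / 11.000 = 6.559 m.
Total stopping distance = 6.455 + 6.559 = 13.014 m, vs 7 m available — it cannot stop in time and overshoots by 13.014 − 7 = 6.014 m.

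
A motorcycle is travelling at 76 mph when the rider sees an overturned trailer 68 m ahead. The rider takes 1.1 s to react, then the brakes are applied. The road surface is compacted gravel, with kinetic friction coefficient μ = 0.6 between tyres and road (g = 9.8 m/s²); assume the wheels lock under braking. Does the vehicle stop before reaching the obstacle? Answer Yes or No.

76 mph × 0.44704 = 33.9750 m/s.
a = μg = 0.6 × 9.8 = 5.880 m/s².
Reaction distance = 33.9750 × 1.1 = 37.373 m.
Braking distance = v²/(2a) = 1154.301 / 11.760 = 98.155 m.
Total stopping distance = 37.373 + 98.155 = 135.528 m, vs 68 m available — it cannot stop in time and overshoots by 135.528 − 68 = 67.528 m.

No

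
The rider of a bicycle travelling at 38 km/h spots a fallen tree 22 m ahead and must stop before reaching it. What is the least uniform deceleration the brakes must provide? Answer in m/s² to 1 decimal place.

38 km/h ÷ 3.6 = 10.5556 m/s.
v² = 2a·d ⇒ a = v²/(2d) = 10.5556² / (2 × 22.000) = 111.421 / 44.000 = 2.5323 m/s².

Required deceleration ≈ 2.5 m/s²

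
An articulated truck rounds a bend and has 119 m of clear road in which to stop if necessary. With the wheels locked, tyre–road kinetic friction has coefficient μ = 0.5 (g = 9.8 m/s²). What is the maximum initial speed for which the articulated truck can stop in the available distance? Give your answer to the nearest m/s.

Maximum speed ≈ 34 m/s

a = μg = 0.5 × 9.8 = 4.900 m/s².
v²/(2a) = d ⇒ v = √(2 × 4.900 × 119) = √1166.20 = 34.1497 m/s.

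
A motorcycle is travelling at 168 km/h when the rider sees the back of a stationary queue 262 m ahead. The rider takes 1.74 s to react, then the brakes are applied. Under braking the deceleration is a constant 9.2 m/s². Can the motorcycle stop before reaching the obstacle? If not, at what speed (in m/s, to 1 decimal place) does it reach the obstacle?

168 km/h ÷ 3.6 = 46.6667 m/s.
Reaction distance = 46.6667 × 1.74 = 81.200 m.
Braking distance = v²/(2a) = 2177.781 / 18.400 = 118.358 m.
Total stopping distance = 81.200 + 118.358 = 199.558 m, vs 262 m available — it stops with 262 − 199.558 = 62.442 m to spare.

Yes — it stops about 62.4 m short of the obstacle, so it never reaches it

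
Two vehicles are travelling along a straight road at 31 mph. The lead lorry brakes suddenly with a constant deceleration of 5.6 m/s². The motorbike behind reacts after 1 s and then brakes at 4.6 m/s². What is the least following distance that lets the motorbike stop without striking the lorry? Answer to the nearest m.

Minimum gap ≈ 18 m

31 mph × 0.44704 = 13.8582 m/s.
Leader travels v²/(2a_L) = 192.050 / 11.200 = 17.147 m before stopping.
Follower covers v·t_r = 13.8582 × 1 = 13.858 m while reacting, then v²/(2a_F) = 192.050 / 9.200 = 20.875 m while braking, for a total of 13.858 + 20.875 = 34.733 m.
Since a_F ≤ a_L and the follower starts braking later, the follower is never slower than the leader, so the closest approach is when both have stopped.
Minimum gap = 34.733 − 17.147 = 17.586 m.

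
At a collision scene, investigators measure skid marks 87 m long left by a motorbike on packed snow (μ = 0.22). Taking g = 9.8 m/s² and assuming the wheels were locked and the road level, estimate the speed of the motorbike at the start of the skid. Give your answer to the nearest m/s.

Deceleration a = μg = 0.22 × 9.8 = 2.156 m/s².
v = √(2a·d) = √(2 × 2.156 × 87) = √375.144 = 19.3686 m/s.

Initial speed ≈ 19 m/s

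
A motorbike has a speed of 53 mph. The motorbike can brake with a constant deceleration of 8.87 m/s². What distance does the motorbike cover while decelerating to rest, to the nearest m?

Braking distance ≈ 32 m

53 mph × 0.44704 = 23.6931 m/s.
Braking distance = v²/(2a) = 23.6931² / (2 × 8.870) = 561.363 / 17.740 = 31.644 m.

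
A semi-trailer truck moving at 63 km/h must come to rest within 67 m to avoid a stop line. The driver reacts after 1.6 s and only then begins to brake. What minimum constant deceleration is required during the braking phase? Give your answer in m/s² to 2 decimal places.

63 km/h ÷ 3.6 = 17.5000 m/s.
Distance covered during reaction = 17.5000 × 1.6 = 28.000 m.
Distance available for braking: 67 − 28.000 = 39.000 m.
v² = 2a·d ⇒ a = v²/(2d) = 17.5000² / (2 × 39.000) = 306.250 / 78.000 = 3.9263 m/s².

Required deceleration ≈ 3.93 m/s²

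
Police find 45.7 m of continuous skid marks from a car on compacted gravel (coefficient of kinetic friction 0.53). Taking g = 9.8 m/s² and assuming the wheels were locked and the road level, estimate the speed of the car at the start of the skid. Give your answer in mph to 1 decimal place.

Deceleration a = μg = 0.53 × 9.8 = 5.194 m/s².
v = √(2a·d) = √(2 × 5.194 × 45.7) = √474.732 = 21.7883 m/s.
= 21.7883 ÷ 0.44704 = 48.739 mph.

Initial speed ≈ 48.7 mph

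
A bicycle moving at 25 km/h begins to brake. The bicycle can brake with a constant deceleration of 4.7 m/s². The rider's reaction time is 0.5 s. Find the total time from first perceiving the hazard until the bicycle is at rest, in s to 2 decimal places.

Total time ≈ 1.98 s

25 km/h ÷ 3.6 = 6.9444 m/s.
Braking time = v/a = 6.9444 / 4.700 = 1.478 s.
Total = 0.5 + 1.478 = 1.978 s.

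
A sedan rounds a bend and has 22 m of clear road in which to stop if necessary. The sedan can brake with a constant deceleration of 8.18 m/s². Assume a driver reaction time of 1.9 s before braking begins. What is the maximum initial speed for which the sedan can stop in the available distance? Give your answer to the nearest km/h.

Stopping distance: v·t_r + v²/(2a) = 22 with t_r = 1.9 s and a = 8.180 m/s².
So v² + 31.084 v − 359.92 = 0.
Positive root: v = −a·t_r + √((a·t_r)² + 2a·d) = −15.542 + √(241.554 + 359.92) = 8.9830 m/s.
8.9830 m/s × 3.6 = 32.339 km/h.

Maximum speed ≈ 32 km/h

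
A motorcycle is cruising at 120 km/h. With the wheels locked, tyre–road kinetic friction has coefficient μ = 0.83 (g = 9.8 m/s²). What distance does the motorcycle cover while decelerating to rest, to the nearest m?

Braking distance ≈ 68 m

120 km/h ÷ 3.6 = 33.3333 m/s.
a = μg = 0.83 × 9.8 = 8.134 m/s².
Braking distance = v²/(2a) = 33.3333² / (2 × 8.134) = 1111.109 / 16.268 = 68.300 m.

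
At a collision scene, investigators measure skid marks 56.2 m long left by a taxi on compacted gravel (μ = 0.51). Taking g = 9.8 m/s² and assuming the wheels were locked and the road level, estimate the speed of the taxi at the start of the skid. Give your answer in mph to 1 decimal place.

Initial speed ≈ 53.0 mph

Deceleration a = μg = 0.51 × 9.8 = 4.998 m/s².
v = √(2a·d) = √(2 × 4.998 × 56.2) = √561.775 = 23.7018 m/s.
= 23.7018 ÷ 0.44704 = 53.019 mph.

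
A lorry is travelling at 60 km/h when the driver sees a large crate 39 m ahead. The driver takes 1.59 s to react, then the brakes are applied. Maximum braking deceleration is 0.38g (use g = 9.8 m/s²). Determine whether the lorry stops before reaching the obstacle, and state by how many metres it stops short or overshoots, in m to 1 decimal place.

No — it overshoots by 24.8 m

60 km/h ÷ 3.6 = 16.6667 m/s.
a = 0.38 × 9.8 = 3.724 m/s².
Reaction distance = 16.6667 × 1.59 = 26.500 m.
Braking distance = v²/(2a) = 277.779 / 7.448 = 37.296 m.
Total stopping distance = 26.500 + 37.296 = 63.796 m, vs 39 m available — it cannot stop in time and overshoots by 63.796 − 39 = 24.796 m.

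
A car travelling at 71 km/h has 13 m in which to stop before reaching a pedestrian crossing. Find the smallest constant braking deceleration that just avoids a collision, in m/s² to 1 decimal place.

Required deceleration ≈ 15.0 m/s²

71 km/h ÷ 3.6 = 19.7222 m/s.
v² = 2a·d ⇒ a = v²/(2d) = 19.7222² / (2 × 13.000) = 388.965 / 26.000 = 14.9602 m/s².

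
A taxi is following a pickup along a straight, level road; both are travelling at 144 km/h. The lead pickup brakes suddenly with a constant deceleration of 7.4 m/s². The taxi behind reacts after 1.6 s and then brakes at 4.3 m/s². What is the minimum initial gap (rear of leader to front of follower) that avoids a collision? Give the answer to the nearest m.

Minimum gap ≈ 142 m

144 km/h ÷ 3.6 = 40.0000 m/s.
Leader travels v²/(2a_L) = 1600.000 / 14.800 = 108.108 m before stopping.
Follower covers v·t_r = 40.0000 × 1.6 = 64.000 m while reacting, then v²/(2a_F) = 1600.000 / 8.600 = 186.047 m while braking, for a total of 64.000 + 186.047 = 250.047 m.
Since a_F ≤ a_L and the follower starts braking later, the follower is never slower than the leader, so the closest approach is when both have stopped.
Minimum gap = 250.047 − 108.108 = 141.939 m.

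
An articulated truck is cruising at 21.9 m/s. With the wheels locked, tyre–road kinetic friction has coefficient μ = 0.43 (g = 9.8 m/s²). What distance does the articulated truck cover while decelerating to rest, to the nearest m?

Braking distance ≈ 57 m

a = μg = 0.43 × 9.8 = 4.214 m/s².
Braking distance = v²/(2a) = 21.9000² / (2 × 4.214) = 479.610 / 8.428 = 56.907 m.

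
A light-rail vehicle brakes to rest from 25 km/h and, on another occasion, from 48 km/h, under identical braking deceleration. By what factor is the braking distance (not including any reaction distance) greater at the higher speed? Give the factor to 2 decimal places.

Factor ≈ 3.69

Braking distance d = v²/(2a), so with a fixed, d ∝ v².
Factor = (48/25)² = 1.9200² = 3.6864.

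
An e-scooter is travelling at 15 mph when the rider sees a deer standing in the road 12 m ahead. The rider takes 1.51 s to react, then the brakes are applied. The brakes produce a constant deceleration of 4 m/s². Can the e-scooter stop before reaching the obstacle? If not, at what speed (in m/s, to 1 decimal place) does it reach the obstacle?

15 mph × 0.44704 = 6.7056 m/s.
Reaction distance = 6.7056 × 1.51 = 10.125 m.
Braking distance needed to stop: v²/(2a) = 44.965 / 8.000 = 5.621 m, so total needed = 10.125 + 5.621 = 15.746 m > 12 m — it cannot stop.
Distance remaining when braking begins: 12 − 10.125 = 1.875 m.
v² = v₀² − 2a·d = 44.965 − 2 × 4.000 × 1.875 = 29.965 m²/s².
v = √29.965 = 5.474 m/s.

No — it strikes the obstacle at 5.5 m/s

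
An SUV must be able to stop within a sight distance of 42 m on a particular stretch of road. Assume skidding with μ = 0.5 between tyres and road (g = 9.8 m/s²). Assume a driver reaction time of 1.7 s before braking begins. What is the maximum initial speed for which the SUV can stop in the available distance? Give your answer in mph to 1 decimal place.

a = μg = 0.5 × 9.8 = 4.900 m/s².
Stopping distance: v·t_r + v²/(2a) = 42 with t_r = 1.7 s and a = 4.900 m/s².
So v² + 16.660 v − 411.60 = 0.
Positive root: v = −a·t_r + √((a·t_r)² + 2a·d) = −8.330 + √(69.389 + 411.60) = 13.6015 m/s.
13.6015 m/s ÷ 0.44704 = 30.426 mph.

Maximum speed ≈ 30.4 mph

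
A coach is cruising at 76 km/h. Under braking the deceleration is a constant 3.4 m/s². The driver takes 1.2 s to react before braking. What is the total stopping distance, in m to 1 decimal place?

Total stopping distance ≈ 90.9 m

76 km/h ÷ 3.6 = 21.1111 m/s.
Reaction distance = v·t_r = 21.1111 × 1.2 = 25.333 m.
Braking distance = v²/(2a) = 21.1111² / (2 × 3.400) = 445.679 / 6.800 = 65.541 m.
Total = 25.333 + 65.541 = 90.874 m.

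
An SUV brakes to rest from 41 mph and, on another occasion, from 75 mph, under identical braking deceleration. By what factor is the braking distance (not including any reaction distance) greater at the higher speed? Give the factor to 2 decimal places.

Factor ≈ 3.35

Braking distance d = v²/(2a), so with a fixed, d ∝ v².
Factor = (75/41)² = 1.8293² = 3.3463.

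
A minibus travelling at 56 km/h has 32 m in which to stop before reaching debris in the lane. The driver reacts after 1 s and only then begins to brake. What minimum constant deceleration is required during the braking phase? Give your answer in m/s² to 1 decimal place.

56 km/h ÷ 3.6 = 15.5556 m/s.
Distance covered during reaction = 15.5556 × 1 = 15.556 m.
Distance available for braking: 32 − 15.556 = 16.444 m.
v² = 2a·d ⇒ a = v²/(2d) = 15.5556² / (2 × 16.444) = 241.977 / 32.888 = 7.3576 m/s².

Required deceleration ≈ 7.4 m/s²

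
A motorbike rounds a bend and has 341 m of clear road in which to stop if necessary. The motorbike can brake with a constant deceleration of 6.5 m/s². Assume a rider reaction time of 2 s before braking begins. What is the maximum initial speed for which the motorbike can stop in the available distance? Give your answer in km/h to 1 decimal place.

Stopping distance: v·t_r + v²/(2a) = 341 with t_r = 2 s and a = 6.500 m/s².
So v² + 26.000 v − 4433.00 = 0.
Positive root: v = −a·t_r + √((a·t_r)² + 2a·d) = −13.000 + √(169.000 + 4433.00) = 54.8380 m/s.
54.8380 m/s × 3.6 = 197.417 km/h.

Maximum speed ≈ 197.4 km/h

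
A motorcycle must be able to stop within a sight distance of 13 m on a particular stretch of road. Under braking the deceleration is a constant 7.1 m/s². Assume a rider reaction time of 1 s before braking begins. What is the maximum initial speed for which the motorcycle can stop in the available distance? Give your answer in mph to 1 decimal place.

Stopping distance: v·t_r + v²/(2a) = 13 with t_r = 1 s and a = 7.100 m/s².
So v² + 14.200 v − 184.60 = 0.
Positive root: v = −a·t_r + √((a·t_r)² + 2a·d) = −7.100 + √(50.410 + 184.60) = 8.2300 m/s.
8.2300 m/s ÷ 0.44704 = 18.410 mph.

Maximum speed ≈ 18.4 mph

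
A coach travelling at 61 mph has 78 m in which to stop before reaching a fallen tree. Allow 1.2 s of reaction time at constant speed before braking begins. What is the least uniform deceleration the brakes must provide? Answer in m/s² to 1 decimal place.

Required deceleration ≈ 8.2 m/s²

61 mph × 0.44704 = 27.2694 m/s.
Distance covered during reaction = 27.2694 × 1.2 = 32.723 m.
Distance available for braking: 78 − 32.723 = 45.277 m.
v² = 2a·d ⇒ a = v²/(2d) = 27.2694² / (2 × 45.277) = 743.620 / 90.554 = 8.2119 m/s².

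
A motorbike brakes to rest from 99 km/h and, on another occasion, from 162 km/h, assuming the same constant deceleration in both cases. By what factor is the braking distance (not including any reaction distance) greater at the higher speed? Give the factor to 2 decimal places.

Braking distance d = v²/(2a), so with a fixed, d ∝ v².
Factor = (162/99)² = 1.6364² = 2.6778.

Factor ≈ 2.68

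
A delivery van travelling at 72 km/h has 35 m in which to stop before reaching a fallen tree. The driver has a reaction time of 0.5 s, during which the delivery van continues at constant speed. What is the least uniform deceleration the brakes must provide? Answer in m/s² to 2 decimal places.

72 km/h ÷ 3.6 = 20.0000 m/s.
Distance covered during reaction = 20.0000 × 0.5 = 10.000 m.
Distance available for braking: 35 − 10.000 = 25.000 m.
v² = 2a·d ⇒ a = v²/(2d) = 20.0000² / (2 × 25.000) = 400.000 / 50.000 = 8.0000 m/s².

Required deceleration ≈ 8.00 m/s²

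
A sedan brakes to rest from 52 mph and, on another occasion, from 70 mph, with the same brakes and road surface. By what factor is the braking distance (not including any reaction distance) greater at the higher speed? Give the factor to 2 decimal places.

Factor ≈ 1.81

Braking distance d = v²/(2a), so with a fixed, d ∝ v².
Factor = (70/52)² = 1.3462² = 1.8123.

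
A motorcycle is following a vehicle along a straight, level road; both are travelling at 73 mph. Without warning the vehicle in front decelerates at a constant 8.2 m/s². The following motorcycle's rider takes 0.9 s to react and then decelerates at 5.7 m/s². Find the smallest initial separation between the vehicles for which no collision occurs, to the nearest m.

73 mph × 0.44704 = 32.6339 m/s.
Leader travels v²/(2a_L) = 1064.971 / 16.400 = 64.937 m before stopping.
Follower covers v·t_r = 32.6339 × 0.9 = 29.371 m while reacting, then v²/(2a_F) = 1064.971 / 11.400 = 93.419 m while braking, for a total of 29.371 + 93.419 = 122.790 m.
Since a_F ≤ a_L and the follower starts braking later, the follower is never slower than the leader, so the closest approach is when both have stopped.
Minimum gap = 122.790 − 64.937 = 57.853 m.

Minimum gap ≈ 58 m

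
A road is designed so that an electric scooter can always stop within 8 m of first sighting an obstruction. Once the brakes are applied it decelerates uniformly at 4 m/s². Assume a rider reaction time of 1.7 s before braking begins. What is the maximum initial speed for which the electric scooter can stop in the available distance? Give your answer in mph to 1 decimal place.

Maximum speed ≈ 8.3 mph

Stopping distance: v·t_r + v²/(2a) = 8 with t_r = 1.7 s and a = 4.000 m/s².
So v² + 13.600 v − 64.00 = 0.
Positive root: v = −a·t_r + √((a·t_r)² + 2a·d) = −6.800 + √(46.240 + 64.00) = 3.6995 m/s.
3.6995 m/s ÷ 0.44704 = 8.276 mph.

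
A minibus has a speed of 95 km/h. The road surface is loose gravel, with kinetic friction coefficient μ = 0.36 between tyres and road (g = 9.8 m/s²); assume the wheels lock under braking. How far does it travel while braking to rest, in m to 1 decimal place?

Braking distance ≈ 98.7 m

95 km/h ÷ 3.6 = 26.3889 m/s.
a = μg = 0.36 × 9.8 = 3.528 m/s².
Braking distance = v²/(2a) = 26.3889² / (2 × 3.528) = 696.374 / 7.056 = 98.692 m.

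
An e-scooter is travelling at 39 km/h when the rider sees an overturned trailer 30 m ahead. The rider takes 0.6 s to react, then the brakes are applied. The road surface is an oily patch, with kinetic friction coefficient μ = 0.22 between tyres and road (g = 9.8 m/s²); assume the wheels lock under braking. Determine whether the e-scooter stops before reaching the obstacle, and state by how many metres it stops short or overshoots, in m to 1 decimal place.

39 km/h ÷ 3.6 = 10.8333 m/s.
a = μg = 0.22 × 9.8 = 2.156 m/s².
Reaction distance = 10.8333 × 0.6 = 6.500 m.
Braking distance = v²/(2a) = 117.360 / 4.312 = 27.217 m.
Total stopping distance = 6.500 + 27.217 = 33.717 m, vs 30 m available — it cannot stop in time and overshoots by 33.717 − 30 = 3.717 m.

No — it overshoots by 3.7 m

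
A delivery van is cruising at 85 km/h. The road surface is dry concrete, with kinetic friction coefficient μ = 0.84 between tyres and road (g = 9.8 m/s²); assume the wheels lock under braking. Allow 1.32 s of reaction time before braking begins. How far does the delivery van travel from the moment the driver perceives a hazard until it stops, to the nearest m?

85 km/h ÷ 3.6 = 23.6111 m/s.
a = μg = 0.84 × 9.8 = 8.232 m/s².
Reaction distance = v·t_r = 23.6111 × 1.32 = 31.167 m.
Braking distance = v²/(2a) = 23.6111² / (2 × 8.232) = 557.484 / 16.464 = 33.861 m.
Total = 31.167 + 33.861 = 65.028 m.

Total stopping distance ≈ 65 m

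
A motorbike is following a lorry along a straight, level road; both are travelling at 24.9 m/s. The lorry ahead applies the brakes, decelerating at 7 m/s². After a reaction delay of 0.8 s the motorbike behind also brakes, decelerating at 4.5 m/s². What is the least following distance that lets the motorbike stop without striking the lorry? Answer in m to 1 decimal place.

Minimum gap ≈ 44.5 m

Leader travels v²/(2a_L) = 620.010 / 14.000 = 44.286 m before stopping.
Follower covers v·t_r = 24.9000 × 0.8 = 19.920 m while reacting, then v²/(2a_F) = 620.010 / 9.000 = 68.890 m while braking, for a total of 19.920 + 68.890 = 88.810 m.
Since a_F ≤ a_L and the follower starts braking later, the follower is never slower than the leader, so the closest approach is when both have stopped.
Minimum gap = 88.810 − 44.286 = 44.524 m.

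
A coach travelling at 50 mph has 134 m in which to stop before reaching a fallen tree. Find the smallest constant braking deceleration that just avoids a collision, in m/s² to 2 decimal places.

Required deceleration ≈ 1.86 m/s²

50 mph × 0.44704 = 22.3520 m/s.
v² = 2a·d ⇒ a = v²/(2d) = 22.3520² / (2 × 134.000) = 499.612 / 268.000 = 1.8642 m/s².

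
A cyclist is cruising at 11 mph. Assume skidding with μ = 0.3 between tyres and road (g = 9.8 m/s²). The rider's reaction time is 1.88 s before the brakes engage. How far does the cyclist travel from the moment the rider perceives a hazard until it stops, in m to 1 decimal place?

Total stopping distance ≈ 13.4 m

11 mph × 0.44704 = 4.9174 m/s.
a = μg = 0.3 × 9.8 = 2.940 m/s².
Reaction distance = v·t_r = 4.9174 × 1.88 = 9.245 m.
Braking distance = v²/(2a) = 4.9174² / (2 × 2.940) = 24.181 / 5.880 = 4.112 m.
Total = 9.245 + 4.112 = 13.357 m.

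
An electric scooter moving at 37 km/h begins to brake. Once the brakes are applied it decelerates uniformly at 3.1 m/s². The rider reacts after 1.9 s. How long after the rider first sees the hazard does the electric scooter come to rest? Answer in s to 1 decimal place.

Total time ≈ 5.2 s

37 km/h ÷ 3.6 = 10.2778 m/s.
Braking time = v/a = 10.2778 / 3.100 = 3.315 s.
Total = 1.9 + 3.315 = 5.215 s.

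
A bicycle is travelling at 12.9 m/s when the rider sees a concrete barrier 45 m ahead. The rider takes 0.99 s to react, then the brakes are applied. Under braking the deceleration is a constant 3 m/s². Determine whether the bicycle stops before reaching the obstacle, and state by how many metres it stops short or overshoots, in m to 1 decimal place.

Yes — it stops 4.5 m short of the obstacle

Reaction distance = 12.9000 × 0.99 = 12.771 m.
Braking distance = v²/(2a) = 166.410 / 6.000 = 27.735 m.
Total stopping distance = 12.771 + 27.735 = 40.506 m, vs 45 m available — it stops with 45 − 40.506 = 4.494 m to spare.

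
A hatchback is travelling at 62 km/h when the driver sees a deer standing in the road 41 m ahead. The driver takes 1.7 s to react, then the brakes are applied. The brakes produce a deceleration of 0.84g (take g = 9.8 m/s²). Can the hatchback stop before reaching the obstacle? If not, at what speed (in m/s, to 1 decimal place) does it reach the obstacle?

No — it strikes the obstacle at 10.2 m/s

62 km/h ÷ 3.6 = 17.2222 m/s.
a = 0.84 × 9.8 = 8.232 m/s².
Reaction distance = 17.2222 × 1.7 = 29.278 m.
Braking distance needed to stop: v²/(2a) = 296.604 / 16.464 = 18.015 m, so total needed = 29.278 + 18.015 = 47.293 m > 41 m — it cannot stop.
Distance remaining when braking begins: 41 − 29.278 = 11.722 m.
v² = v₀² − 2a·d = 296.604 − 2 × 8.232 × 11.722 = 103.613 m²/s².
v = √103.613 = 10.179 m/s.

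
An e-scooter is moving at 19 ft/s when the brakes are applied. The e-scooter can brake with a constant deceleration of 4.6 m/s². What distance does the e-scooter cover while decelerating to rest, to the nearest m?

Braking distance ≈ 4 m

19 ft/s × 0.3048 = 5.7912 m/s.
Braking distance = v²/(2a) = 5.7912² / (2 × 4.600) = 33.538 / 9.200 = 3.645 m.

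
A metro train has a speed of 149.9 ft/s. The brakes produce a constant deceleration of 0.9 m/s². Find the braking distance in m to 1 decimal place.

149.9 ft/s × 0.3048 = 45.6895 m/s.
Braking distance = v²/(2a) = 45.6895² / (2 × 0.900) = 2087.530 / 1.800 = 1159.739 m.

Braking distance ≈ 1159.7 m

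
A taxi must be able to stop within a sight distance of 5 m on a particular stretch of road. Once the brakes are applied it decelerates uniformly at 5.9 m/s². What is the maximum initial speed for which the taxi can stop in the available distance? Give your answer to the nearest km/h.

v²/(2a) = d ⇒ v = √(2 × 5.900 × 5) = √59.00 = 7.6811 m/s.
7.6811 m/s × 3.6 = 27.652 km/h.

Maximum speed ≈ 28 km/h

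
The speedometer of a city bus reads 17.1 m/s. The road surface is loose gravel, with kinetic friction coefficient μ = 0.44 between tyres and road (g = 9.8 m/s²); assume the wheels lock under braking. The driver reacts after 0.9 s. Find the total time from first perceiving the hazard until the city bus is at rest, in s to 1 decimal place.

Total time ≈ 4.9 s

a = μg = 0.44 × 9.8 = 4.312 m/s².
Braking time = v/a = 17.1000 / 4.312 = 3.966 s.
Total = 0.9 + 3.966 = 4.866 s.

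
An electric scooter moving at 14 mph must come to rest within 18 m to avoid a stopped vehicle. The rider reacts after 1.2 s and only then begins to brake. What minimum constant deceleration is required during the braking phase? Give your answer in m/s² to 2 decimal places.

14 mph × 0.44704 = 6.2586 m/s.
Distance covered during reaction = 6.2586 × 1.2 = 7.510 m.
Distance available for braking: 18 − 7.510 = 10.490 m.
v² = 2a·d ⇒ a = v²/(2d) = 6.2586² / (2 × 10.490) = 39.170 / 20.980 = 1.8670 m/s².

Required deceleration ≈ 1.87 m/s²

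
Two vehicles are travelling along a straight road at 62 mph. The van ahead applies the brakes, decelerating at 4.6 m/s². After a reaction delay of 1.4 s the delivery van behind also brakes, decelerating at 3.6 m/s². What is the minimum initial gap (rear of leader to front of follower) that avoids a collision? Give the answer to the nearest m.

Minimum gap ≈ 62 m

62 mph × 0.44704 = 27.7165 m/s.
Leader travels v²/(2a_L) = 768.204 / 9.200 = 83.500 m before stopping.
Follower covers v·t_r = 27.7165 × 1.4 = 38.803 m while reacting, then v²/(2a_F) = 768.204 / 7.200 = 106.695 m while braking, for a total of 38.803 + 106.695 = 145.498 m.
Since a_F ≤ a_L and the follower starts braking later, the follower is never slower than the leader, so the closest approach is when both have stopped.
Minimum gap = 145.498 − 83.500 = 61.998 m.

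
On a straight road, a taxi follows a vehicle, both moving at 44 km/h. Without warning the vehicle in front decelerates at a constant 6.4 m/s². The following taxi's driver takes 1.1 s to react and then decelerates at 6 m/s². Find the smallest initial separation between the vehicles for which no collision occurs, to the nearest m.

Minimum gap ≈ 14 m

44 km/h ÷ 3.6 = 12.2222 m/s.
Leader travels v²/(2a_L) = 149.382 / 12.800 = 11.670 m before stopping.
Follower covers v·t_r = 12.2222 × 1.1 = 13.444 m while reacting, then v²/(2a_F) = 149.382 / 12.000 = 12.449 m while braking, for a total of 13.444 + 12.449 = 25.893 m.
Since a_F ≤ a_L and the follower starts braking later, the follower is never slower than the leader, so the closest approach is when both have stopped.
Minimum gap = 25.893 − 11.670 = 14.223 m.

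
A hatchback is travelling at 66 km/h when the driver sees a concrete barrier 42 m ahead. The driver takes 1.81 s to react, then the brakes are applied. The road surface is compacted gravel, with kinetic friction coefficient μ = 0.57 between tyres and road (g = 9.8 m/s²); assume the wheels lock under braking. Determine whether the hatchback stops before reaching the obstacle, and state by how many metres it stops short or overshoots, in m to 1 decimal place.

No — it overshoots by 21.3 m

66 km/h ÷ 3.6 = 18.3333 m/s.
a = μg = 0.57 × 9.8 = 5.586 m/s².
Reaction distance = 18.3333 × 1.81 = 33.183 m.
Braking distance = v²/(2a) = 336.110 / 11.172 = 30.085 m.
Total stopping distance = 33.183 + 30.085 = 63.268 m, vs 42 m available — it cannot stop in time and overshoots by 63.268 − 42 = 21.268 m.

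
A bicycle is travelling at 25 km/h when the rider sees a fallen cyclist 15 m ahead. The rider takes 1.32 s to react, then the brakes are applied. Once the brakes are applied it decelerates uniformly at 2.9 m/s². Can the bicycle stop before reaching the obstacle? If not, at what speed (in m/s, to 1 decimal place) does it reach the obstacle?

25 km/h ÷ 3.6 = 6.9444 m/s.
Reaction distance = 6.9444 × 1.32 = 9.167 m.
Braking distance needed to stop: v²/(2a) = 48.225 / 5.800 = 8.315 m, so total needed = 9.167 + 8.315 = 17.482 m > 15 m — it cannot stop.
Distance remaining when braking begins: 15 − 9.167 = 5.833 m.
v² = v₀² − 2a·d = 48.225 − 2 × 2.900 × 5.833 = 14.394 m²/s².
v = √14.394 = 3.794 m/s.

No — it strikes the obstacle at 3.8 m/s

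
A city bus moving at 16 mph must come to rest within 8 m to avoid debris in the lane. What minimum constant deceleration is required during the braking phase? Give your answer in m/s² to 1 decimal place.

16 mph × 0.44704 = 7.1526 m/s.
v² = 2a·d ⇒ a = v²/(2d) = 7.1526² / (2 × 8.000) = 51.160 / 16.000 = 3.1975 m/s².

Required deceleration ≈ 3.2 m/s²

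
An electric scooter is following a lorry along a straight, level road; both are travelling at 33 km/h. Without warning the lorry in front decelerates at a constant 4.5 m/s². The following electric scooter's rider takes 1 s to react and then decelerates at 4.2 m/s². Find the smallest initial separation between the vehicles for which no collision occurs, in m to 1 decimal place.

33 km/h ÷ 3.6 = 9.1667 m/s.
Leader travels v²/(2a_L) = 84.028 / 9.000 = 9.336 m before stopping.
Follower covers v·t_r = 9.1667 × 1 = 9.167 m while reacting, then v²/(2a_F) = 84.028 / 8.400 = 10.003 m while braking, for a total of 9.167 + 10.003 = 19.170 m.
Since a_F ≤ a_L and the follower starts braking later, the follower is never slower than the leader, so the closest approach is when both have stopped.
Minimum gap = 19.170 − 9.336 = 9.834 m.

Minimum gap ≈ 9.8 m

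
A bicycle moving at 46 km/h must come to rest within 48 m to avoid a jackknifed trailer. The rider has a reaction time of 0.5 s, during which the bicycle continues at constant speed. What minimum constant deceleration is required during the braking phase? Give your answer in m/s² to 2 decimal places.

46 km/h ÷ 3.6 = 12.7778 m/s.
Distance covered during reaction = 12.7778 × 0.5 = 6.389 m.
Distance available for braking: 48 − 6.389 = 41.611 m.
v² = 2a·d ⇒ a = v²/(2d) = 12.7778² / (2 × 41.611) = 163.272 / 83.222 = 1.9619 m/s².

Required deceleration ≈ 1.96 m/s²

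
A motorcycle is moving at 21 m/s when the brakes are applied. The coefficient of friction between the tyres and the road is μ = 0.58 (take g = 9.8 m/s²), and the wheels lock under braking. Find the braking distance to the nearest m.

a = μg = 0.58 × 9.8 = 5.684 m/s².
Braking distance = v²/(2a) = 21.0000² / (2 × 5.684) = 441.000 / 11.368 = 38.793 m.

Braking distance ≈ 39 m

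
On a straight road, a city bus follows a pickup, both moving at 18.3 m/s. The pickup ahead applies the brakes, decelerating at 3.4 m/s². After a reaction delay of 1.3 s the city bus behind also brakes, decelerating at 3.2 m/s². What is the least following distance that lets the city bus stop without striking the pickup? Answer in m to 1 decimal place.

Leader travels v²/(2a_L) = 334.890 / 6.800 = 49.249 m before stopping.
Follower covers v·t_r = 18.3000 × 1.3 = 23.790 m while reacting, then v²/(2a_F) = 334.890 / 6.400 = 52.327 m while braking, for a total of 23.790 + 52.327 = 76.117 m.
Since a_F ≤ a_L and the follower starts braking later, the follower is never slower than the leader, so the closest approach is when both have stopped.
Minimum gap = 76.117 − 49.249 = 26.868 m.

Minimum gap ≈ 26.9 m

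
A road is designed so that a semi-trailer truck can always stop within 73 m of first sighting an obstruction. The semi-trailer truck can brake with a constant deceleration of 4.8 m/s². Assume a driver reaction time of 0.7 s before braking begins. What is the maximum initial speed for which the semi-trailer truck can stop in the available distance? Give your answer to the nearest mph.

Stopping distance: v·t_r + v²/(2a) = 73 with t_r = 0.7 s and a = 4.800 m/s².
So v² + 6.720 v − 700.80 = 0.
Positive root: v = −a·t_r + √((a·t_r)² + 2a·d) = −3.360 + √(11.290 + 700.80) = 23.3250 m/s.
23.3250 m/s ÷ 0.44704 = 52.177 mph.

Maximum speed ≈ 52 mph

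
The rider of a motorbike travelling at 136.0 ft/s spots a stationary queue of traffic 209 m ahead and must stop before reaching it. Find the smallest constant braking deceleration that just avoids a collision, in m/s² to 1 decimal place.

Required deceleration ≈ 4.1 m/s²

136 ft/s × 0.3048 = 41.4528 m/s.
v² = 2a·d ⇒ a = v²/(2d) = 41.4528² / (2 × 209.000) = 1718.335 / 418.000 = 4.1108 m/s².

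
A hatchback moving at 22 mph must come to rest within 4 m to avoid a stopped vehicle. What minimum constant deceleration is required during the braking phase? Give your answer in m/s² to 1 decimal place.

Required deceleration ≈ 12.1 m/s²

22 mph × 0.44704 = 9.8349 m/s.
v² = 2a·d ⇒ a = v²/(2d) = 9.8349² / (2 × 4.000) = 96.725 / 8.000 = 12.0906 m/s².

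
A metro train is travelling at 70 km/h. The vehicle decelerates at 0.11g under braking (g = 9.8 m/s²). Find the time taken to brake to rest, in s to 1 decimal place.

70 km/h ÷ 3.6 = 19.4444 m/s.
a = 0.11 × 9.8 = 1.078 m/s².
Braking time = v/a = 19.4444 / 1.078 = 18.037 s.

Braking time ≈ 18.0 s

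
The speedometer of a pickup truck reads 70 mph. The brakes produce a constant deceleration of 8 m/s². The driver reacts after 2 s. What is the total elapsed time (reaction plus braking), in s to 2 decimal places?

70 mph × 0.44704 = 31.2928 m/s.
Braking time = v/a = 31.2928 / 8.000 = 3.912 s.
Total = 2 + 3.912 = 5.912 s.

Total time ≈ 5.91 s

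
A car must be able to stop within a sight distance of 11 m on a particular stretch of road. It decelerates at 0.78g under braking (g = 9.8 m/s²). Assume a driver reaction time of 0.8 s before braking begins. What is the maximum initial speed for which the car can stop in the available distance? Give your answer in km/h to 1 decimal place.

a = 0.78 × 9.8 = 7.644 m/s².
Stopping distance: v·t_r + v²/(2a) = 11 with t_r = 0.8 s and a = 7.644 m/s².
So v² + 12.230 v − 168.17 = 0.
Positive root: v = −a·t_r + √((a·t_r)² + 2a·d) = −6.115 + √(37.393 + 168.17) = 8.2225 m/s.
8.2225 m/s × 3.6 = 29.601 km/h.

Maximum speed ≈ 29.6 km/h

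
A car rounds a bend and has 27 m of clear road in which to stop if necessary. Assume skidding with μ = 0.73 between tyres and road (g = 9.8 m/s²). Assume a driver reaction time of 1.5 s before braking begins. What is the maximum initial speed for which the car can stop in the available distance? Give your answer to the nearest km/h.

Maximum speed ≈ 42 km/h

a = μg = 0.73 × 9.8 = 7.154 m/s².
Stopping distance: v·t_r + v²/(2a) = 27 with t_r = 1.5 s and a = 7.154 m/s².
So v² + 21.462 v − 386.32 = 0.
Positive root: v = −a·t_r + √((a·t_r)² + 2a·d) = −10.731 + √(115.154 + 386.32) = 11.6626 m/s.
11.6626 m/s × 3.6 = 41.985 km/h.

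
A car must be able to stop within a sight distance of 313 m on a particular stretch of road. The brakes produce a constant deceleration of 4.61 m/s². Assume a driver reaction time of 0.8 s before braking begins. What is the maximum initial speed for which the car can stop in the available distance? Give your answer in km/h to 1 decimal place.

Maximum speed ≈ 180.6 km/h

Stopping distance: v·t_r + v²/(2a) = 313 with t_r = 0.8 s and a = 4.610 m/s².
So v² + 7.376 v − 2885.86 = 0.
Positive root: v = −a·t_r + √((a·t_r)² + 2a·d) = −3.688 + √(13.601 + 2885.86) = 50.1586 m/s.
50.1586 m/s × 3.6 = 180.571 km/h.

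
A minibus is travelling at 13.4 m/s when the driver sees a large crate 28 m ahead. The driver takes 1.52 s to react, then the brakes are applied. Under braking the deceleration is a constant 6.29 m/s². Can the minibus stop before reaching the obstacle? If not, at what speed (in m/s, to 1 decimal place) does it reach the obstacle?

Reaction distance = 13.4000 × 1.52 = 20.368 m.
Braking distance needed to stop: v²/(2a) = 179.560 / 12.580 = 14.273 m, so total needed = 20.368 + 14.273 = 34.641 m > 28 m — it cannot stop.
Distance remaining when braking begins: 28 − 20.368 = 7.632 m.
v² = v₀² − 2a·d = 179.560 − 2 × 6.290 × 7.632 = 83.549 m²/s².
v = √83.549 = 9.141 m/s.

No — it strikes the obstacle at 9.1 m/s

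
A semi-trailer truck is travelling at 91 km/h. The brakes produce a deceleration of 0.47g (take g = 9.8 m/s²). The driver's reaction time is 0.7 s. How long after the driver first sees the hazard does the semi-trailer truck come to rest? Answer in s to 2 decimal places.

91 km/h ÷ 3.6 = 25.2778 m/s.
a = 0.47 × 9.8 = 4.606 m/s².
Braking time = v/a = 25.2778 / 4.606 = 5.488 s.
Total = 0.7 + 5.488 = 6.188 s.

Total time ≈ 6.19 s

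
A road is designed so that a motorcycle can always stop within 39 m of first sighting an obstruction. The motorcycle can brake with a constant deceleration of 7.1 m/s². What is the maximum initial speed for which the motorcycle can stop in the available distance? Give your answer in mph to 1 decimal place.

v²/(2a) = d ⇒ v = √(2 × 7.100 × 39) = √553.80 = 23.5330 m/s.
23.5330 m/s ÷ 0.44704 = 52.642 mph.

Maximum speed ≈ 52.6 mph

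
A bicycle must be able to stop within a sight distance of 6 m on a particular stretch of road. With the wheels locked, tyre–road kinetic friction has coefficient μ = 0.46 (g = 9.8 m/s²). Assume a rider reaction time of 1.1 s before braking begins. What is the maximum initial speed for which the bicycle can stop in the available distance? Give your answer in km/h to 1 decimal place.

a = μg = 0.46 × 9.8 = 4.508 m/s².
Stopping distance: v·t_r + v²/(2a) = 6 with t_r = 1.1 s and a = 4.508 m/s².
So v² + 9.918 v − 54.10 = 0.
Positive root: v = −a·t_r + √((a·t_r)² + 2a·d) = −4.959 + √(24.592 + 54.10) = 3.9119 m/s.
3.9119 m/s × 3.6 = 14.083 km/h.

Maximum speed ≈ 14.1 km/h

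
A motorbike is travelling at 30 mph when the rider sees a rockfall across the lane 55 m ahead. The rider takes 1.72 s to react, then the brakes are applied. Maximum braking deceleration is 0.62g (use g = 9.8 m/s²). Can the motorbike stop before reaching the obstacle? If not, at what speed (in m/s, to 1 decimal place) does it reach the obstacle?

Yes — it stops about 17.1 m short of the obstacle, so it never reaches it

30 mph × 0.44704 = 13.4112 m/s.
a = 0.62 × 9.8 = 6.076 m/s².
Reaction distance = 13.4112 × 1.72 = 23.067 m.
Braking distance = v²/(2a) = 179.860 / 12.152 = 14.801 m.
Total stopping distance = 23.067 + 14.801 = 37.868 m, vs 55 m available — it stops with 55 − 37.868 = 17.132 m to spare.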